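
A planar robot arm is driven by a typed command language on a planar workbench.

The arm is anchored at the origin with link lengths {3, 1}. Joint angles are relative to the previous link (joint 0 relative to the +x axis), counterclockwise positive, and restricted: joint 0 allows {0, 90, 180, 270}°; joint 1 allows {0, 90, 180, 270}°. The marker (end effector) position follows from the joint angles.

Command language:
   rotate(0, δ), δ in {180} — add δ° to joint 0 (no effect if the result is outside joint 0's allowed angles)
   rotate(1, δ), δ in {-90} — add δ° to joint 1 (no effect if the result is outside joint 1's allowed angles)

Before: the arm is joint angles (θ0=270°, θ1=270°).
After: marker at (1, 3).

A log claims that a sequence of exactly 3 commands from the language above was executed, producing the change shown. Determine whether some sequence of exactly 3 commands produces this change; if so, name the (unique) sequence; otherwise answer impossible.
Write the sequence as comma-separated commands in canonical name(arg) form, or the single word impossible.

initial: joint angles (θ0=270°, θ1=270°)
[1] after rotate(0, 180): joint angles (θ0=90°, θ1=270°)
[2] after rotate(0, 180): joint angles (θ0=270°, θ1=270°)
[3] after rotate(0, 180): joint angles (θ0=90°, θ1=270°)
no rival 3-sequence matches.

rotate(0, 180), rotate(0, 180), rotate(0, 180)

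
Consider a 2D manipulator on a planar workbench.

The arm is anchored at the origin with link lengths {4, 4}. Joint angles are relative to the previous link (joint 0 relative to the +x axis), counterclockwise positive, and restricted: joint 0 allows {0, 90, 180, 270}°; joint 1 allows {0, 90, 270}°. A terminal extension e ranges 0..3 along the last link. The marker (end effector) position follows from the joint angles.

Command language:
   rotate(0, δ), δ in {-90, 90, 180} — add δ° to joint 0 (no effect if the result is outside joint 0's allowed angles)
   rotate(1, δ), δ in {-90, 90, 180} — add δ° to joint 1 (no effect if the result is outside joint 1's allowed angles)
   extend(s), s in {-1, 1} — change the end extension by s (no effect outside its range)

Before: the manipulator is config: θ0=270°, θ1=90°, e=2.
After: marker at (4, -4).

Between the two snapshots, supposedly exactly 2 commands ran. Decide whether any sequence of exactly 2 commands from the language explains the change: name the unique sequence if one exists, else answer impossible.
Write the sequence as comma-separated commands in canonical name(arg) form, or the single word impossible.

extend(-1), extend(-1)

begin: config: θ0=270°, θ1=90°, e=2
[1] after extend(-1): config: θ0=270°, θ1=90°, e=1
[2] after extend(-1): config: θ0=270°, θ1=90°, e=0
uniquely the one of 64 2-step routes that fits.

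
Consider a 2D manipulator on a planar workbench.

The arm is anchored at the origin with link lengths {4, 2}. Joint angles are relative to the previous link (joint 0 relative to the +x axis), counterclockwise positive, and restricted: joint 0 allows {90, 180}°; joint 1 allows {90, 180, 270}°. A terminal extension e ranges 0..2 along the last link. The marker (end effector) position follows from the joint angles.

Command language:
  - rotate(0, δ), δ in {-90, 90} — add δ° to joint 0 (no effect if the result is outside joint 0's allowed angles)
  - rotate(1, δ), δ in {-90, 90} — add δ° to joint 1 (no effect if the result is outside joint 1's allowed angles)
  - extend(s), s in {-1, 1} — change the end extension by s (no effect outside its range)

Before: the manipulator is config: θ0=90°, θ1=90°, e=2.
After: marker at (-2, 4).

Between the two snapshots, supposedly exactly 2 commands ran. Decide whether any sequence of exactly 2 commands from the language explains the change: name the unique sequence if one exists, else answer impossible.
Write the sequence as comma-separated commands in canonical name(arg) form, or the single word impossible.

from: config: θ0=90°, θ1=90°, e=2
1. extend(-1) → config: θ0=90°, θ1=90°, e=1
2. extend(-1) → config: θ0=90°, θ1=90°, e=0
uniquely the one of 36 2-step routes that fits.

extend(-1), extend(-1)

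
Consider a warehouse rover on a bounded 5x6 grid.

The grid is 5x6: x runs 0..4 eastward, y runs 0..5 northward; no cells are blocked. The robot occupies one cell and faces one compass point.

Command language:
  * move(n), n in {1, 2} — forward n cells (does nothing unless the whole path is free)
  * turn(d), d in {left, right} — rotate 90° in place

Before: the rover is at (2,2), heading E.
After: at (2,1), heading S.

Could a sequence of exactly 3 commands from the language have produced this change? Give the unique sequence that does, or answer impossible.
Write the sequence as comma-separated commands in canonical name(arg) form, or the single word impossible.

key: running move(2) before turn(right) would end elsewhere — order is forced
from: at (2,2), heading E
t=1 turn(right) ⇒ at (2,2), heading S
t=2 move(1) ⇒ at (2,1), heading S
t=3 move(2) ⇒ at (2,1), heading S
no other 3-command option fits: unique.

turn(right), move(1), move(2)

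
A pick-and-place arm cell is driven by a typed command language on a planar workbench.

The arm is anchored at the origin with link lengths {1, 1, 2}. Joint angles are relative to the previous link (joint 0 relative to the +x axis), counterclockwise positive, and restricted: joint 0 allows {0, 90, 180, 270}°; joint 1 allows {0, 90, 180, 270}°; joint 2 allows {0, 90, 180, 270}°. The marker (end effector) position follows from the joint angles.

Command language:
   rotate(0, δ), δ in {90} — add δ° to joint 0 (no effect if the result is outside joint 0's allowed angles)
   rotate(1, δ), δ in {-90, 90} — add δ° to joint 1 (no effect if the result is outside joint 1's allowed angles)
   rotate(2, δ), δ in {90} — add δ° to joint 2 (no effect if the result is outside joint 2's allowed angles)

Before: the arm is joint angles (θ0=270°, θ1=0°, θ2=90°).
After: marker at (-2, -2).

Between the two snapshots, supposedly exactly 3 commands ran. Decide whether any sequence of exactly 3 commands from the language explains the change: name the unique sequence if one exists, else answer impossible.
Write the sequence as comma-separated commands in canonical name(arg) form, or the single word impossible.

rotate(0, 90), rotate(0, 90), rotate(0, 90)

t0: joint angles (θ0=270°, θ1=0°, θ2=90°)
t=1 rotate(0, 90) ⇒ joint angles (θ0=0°, θ1=0°, θ2=90°)
t=2 rotate(0, 90) ⇒ joint angles (θ0=90°, θ1=0°, θ2=90°)
t=3 rotate(0, 90) ⇒ joint angles (θ0=180°, θ1=0°, θ2=90°)
no other 3-command option fits: unique.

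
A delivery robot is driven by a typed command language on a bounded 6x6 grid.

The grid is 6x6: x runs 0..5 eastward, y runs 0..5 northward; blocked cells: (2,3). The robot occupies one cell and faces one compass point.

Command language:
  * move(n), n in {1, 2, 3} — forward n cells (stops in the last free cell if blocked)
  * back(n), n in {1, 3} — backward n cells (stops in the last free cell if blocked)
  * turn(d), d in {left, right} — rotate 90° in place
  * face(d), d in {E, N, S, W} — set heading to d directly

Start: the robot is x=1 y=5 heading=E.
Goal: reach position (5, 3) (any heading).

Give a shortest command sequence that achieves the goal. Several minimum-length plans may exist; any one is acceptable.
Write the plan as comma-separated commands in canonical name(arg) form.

move(2), move(2), turn(right), move(2)

initial: x=1 y=5 heading=E
t=1 move(2) ⇒ x=3 y=5 heading=E
t=2 move(2) ⇒ x=5 y=5 heading=E
t=3 turn(right) ⇒ x=5 y=5 heading=S
t=4 move(2) ⇒ x=5 y=3 heading=S
no 3-step plan works, so 4 is optimal.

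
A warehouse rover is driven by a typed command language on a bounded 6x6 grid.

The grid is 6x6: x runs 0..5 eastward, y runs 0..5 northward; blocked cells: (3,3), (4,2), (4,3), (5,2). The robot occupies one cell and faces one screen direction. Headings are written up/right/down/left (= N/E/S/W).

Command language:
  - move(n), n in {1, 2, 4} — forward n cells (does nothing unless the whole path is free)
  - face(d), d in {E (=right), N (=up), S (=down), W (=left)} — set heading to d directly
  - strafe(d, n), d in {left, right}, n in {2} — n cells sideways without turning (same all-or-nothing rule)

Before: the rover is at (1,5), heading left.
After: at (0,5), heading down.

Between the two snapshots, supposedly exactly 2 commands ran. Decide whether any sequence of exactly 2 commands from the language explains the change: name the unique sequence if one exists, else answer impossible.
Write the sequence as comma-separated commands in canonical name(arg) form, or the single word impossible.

key: cell and facing (now S) both changed — the 2 commands mix motion and turning
t0: at (1,5), heading left
[1] after move(1): at (0,5), heading left
[2] after face(S): at (0,5), heading down
no rival 2-sequence matches.

move(1), face(S)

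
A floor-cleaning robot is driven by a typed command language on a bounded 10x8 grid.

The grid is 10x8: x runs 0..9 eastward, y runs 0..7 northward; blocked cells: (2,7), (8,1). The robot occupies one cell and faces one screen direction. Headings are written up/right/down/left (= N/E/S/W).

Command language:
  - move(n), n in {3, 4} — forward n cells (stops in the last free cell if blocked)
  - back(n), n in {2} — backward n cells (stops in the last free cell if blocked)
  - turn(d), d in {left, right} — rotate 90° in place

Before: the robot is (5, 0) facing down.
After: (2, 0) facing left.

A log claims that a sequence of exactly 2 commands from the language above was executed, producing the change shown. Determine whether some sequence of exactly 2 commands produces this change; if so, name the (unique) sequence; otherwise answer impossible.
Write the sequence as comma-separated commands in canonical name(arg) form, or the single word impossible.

turn(right), move(3)

key: order matters: swapping turn(right) and move(3) lands elsewhere
begin: (5, 0) facing down
[1] after turn(right): (5, 0) facing left
[2] after move(3): (2, 0) facing left
uniquely the one of 25 2-step routes that fits.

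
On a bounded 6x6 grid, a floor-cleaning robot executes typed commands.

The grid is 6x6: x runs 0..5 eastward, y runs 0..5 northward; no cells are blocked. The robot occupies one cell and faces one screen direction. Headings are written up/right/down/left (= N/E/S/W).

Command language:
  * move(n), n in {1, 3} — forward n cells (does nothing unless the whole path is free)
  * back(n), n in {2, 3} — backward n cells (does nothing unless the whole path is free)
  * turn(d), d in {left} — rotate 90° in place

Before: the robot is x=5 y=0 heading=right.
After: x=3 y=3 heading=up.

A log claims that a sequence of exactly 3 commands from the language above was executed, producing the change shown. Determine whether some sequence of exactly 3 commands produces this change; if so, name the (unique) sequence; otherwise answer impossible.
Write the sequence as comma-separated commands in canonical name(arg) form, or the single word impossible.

key: order matters: swapping back(2) and move(3) lands elsewhere
begin: x=5 y=0 heading=right
1. back(2) → x=3 y=0 heading=right
2. turn(left) → x=3 y=0 heading=up
3. move(3) → x=3 y=3 heading=up
all 125 alternatives checked — unique.

back(2), turn(left), move(3)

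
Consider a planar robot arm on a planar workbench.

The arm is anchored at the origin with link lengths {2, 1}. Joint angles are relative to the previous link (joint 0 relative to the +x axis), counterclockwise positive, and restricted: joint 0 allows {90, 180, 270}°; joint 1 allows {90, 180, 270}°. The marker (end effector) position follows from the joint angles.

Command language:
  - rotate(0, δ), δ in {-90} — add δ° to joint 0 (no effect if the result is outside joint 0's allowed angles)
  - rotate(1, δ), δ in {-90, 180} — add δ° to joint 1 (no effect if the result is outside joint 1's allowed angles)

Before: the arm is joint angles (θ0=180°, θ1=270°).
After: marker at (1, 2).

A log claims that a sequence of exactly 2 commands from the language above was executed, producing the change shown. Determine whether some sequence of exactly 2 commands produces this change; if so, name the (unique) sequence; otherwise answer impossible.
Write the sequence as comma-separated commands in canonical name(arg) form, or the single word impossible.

rotate(0, -90), rotate(0, -90)

from: joint angles (θ0=180°, θ1=270°)
step 1 (rotate(0, -90)): joint angles (θ0=90°, θ1=270°)
step 2 (rotate(0, -90)): joint angles (θ0=90°, θ1=270°)
uniquely the one of 9 2-step routes that fits.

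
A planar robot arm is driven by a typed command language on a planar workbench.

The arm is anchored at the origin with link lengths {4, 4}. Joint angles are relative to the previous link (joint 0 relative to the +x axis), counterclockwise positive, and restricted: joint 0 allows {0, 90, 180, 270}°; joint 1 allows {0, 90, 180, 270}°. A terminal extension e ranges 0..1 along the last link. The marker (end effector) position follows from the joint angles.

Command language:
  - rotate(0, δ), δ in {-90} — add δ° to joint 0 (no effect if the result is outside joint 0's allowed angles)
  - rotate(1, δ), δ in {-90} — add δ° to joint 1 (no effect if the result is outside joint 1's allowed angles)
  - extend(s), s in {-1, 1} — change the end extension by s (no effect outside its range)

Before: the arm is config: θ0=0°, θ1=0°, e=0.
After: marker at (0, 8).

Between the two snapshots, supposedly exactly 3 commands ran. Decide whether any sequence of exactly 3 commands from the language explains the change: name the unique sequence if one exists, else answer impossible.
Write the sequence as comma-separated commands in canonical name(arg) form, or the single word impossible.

rotate(0, -90), rotate(0, -90), rotate(0, -90)

initial: config: θ0=0°, θ1=0°, e=0
[1] after rotate(0, -90): config: θ0=270°, θ1=0°, e=0
[2] after rotate(0, -90): config: θ0=180°, θ1=0°, e=0
[3] after rotate(0, -90): config: θ0=90°, θ1=0°, e=0
all 64 alternatives checked — unique.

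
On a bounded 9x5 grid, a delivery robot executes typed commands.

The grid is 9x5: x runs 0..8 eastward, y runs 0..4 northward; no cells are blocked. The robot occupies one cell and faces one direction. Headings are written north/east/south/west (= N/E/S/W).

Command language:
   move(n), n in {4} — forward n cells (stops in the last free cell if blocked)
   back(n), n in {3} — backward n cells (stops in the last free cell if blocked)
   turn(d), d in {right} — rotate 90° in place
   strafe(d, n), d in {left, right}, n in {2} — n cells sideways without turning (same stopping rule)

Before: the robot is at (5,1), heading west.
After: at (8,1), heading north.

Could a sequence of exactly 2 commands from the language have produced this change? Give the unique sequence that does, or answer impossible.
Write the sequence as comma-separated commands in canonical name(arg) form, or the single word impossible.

key: running turn(right) before back(3) would end elsewhere — order is forced
from: at (5,1), heading west
t=1 back(3) ⇒ at (8,1), heading west
t=2 turn(right) ⇒ at (8,1), heading north
no other 2-command option fits: unique.

back(3), turn(right)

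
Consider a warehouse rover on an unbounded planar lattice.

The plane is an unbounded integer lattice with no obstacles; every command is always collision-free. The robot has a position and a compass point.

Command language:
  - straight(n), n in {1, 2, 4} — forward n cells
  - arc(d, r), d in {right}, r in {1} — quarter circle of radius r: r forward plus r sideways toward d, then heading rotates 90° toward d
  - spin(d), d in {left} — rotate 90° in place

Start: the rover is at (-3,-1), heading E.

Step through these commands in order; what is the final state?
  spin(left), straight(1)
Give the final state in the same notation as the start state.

initial: at (-3,-1), heading E
[1] after spin(left): at (-3,-1), heading N
[2] after straight(1): at (-3,0), heading N

at (-3,0), heading N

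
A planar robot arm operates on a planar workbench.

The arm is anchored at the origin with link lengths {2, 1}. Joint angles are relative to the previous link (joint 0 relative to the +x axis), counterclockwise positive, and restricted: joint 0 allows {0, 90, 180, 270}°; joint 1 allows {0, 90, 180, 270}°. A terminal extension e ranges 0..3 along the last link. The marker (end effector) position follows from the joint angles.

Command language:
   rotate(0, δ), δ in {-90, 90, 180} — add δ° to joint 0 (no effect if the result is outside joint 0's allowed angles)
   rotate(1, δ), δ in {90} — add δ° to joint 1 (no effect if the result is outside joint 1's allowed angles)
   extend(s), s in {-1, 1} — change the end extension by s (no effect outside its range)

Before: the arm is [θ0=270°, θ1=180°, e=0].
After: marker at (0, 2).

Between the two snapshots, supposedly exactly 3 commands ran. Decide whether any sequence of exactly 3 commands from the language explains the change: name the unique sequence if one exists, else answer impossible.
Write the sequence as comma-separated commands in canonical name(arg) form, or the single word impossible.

extend(1), extend(1), extend(1)

begin: [θ0=270°, θ1=180°, e=0]
[1] after extend(1): [θ0=270°, θ1=180°, e=1]
[2] after extend(1): [θ0=270°, θ1=180°, e=2]
[3] after extend(1): [θ0=270°, θ1=180°, e=3]
all 216 alternatives checked — unique.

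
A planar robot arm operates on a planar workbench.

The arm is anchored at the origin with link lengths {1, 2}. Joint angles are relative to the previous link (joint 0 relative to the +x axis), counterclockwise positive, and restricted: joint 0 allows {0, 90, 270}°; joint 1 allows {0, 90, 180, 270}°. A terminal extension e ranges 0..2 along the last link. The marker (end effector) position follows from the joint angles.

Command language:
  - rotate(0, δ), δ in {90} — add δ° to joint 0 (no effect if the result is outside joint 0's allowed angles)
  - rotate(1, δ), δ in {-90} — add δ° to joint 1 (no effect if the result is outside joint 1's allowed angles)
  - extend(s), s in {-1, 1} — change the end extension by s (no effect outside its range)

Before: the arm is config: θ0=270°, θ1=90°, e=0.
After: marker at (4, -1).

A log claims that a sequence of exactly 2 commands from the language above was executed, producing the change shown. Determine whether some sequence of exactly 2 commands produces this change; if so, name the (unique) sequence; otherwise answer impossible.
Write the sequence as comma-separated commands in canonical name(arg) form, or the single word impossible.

t0: config: θ0=270°, θ1=90°, e=0
[1] after extend(1): config: θ0=270°, θ1=90°, e=1
[2] after extend(1): config: θ0=270°, θ1=90°, e=2
uniquely the one of 16 2-step routes that fits.

extend(1), extend(1)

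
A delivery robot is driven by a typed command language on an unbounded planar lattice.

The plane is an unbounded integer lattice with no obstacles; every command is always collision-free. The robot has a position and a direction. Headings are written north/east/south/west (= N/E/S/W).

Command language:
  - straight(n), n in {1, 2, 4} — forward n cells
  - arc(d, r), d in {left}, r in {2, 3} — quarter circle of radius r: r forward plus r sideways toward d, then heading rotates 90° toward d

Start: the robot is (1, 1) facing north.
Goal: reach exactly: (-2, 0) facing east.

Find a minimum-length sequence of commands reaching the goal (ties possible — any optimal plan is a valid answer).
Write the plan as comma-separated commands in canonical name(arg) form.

arc(left, 3), arc(left, 2), arc(left, 2)

from: (1, 1) facing north
t=1 arc(left, 3) ⇒ (-2, 4) facing west
t=2 arc(left, 2) ⇒ (-4, 2) facing south
t=3 arc(left, 2) ⇒ (-2, 0) facing east
no 2-step plan works, so 3 is optimal.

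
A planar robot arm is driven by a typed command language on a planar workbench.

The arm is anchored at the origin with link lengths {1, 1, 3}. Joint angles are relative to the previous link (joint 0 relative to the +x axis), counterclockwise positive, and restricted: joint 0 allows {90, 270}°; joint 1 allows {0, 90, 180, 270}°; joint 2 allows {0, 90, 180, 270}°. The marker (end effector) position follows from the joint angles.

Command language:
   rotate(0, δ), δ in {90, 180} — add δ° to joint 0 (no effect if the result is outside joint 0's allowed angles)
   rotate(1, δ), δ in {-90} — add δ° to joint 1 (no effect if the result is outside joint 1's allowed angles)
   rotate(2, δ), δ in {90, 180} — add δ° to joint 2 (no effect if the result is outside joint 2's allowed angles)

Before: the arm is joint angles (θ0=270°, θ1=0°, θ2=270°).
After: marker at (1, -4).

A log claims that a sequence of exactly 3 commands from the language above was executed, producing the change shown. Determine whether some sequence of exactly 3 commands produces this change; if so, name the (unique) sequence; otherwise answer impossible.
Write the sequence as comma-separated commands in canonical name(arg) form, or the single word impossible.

rotate(1, -90), rotate(1, -90), rotate(1, -90)

from: joint angles (θ0=270°, θ1=0°, θ2=270°)
[1] after rotate(1, -90): joint angles (θ0=270°, θ1=270°, θ2=270°)
[2] after rotate(1, -90): joint angles (θ0=270°, θ1=180°, θ2=270°)
[3] after rotate(1, -90): joint angles (θ0=270°, θ1=90°, θ2=270°)
no rival 3-sequence matches.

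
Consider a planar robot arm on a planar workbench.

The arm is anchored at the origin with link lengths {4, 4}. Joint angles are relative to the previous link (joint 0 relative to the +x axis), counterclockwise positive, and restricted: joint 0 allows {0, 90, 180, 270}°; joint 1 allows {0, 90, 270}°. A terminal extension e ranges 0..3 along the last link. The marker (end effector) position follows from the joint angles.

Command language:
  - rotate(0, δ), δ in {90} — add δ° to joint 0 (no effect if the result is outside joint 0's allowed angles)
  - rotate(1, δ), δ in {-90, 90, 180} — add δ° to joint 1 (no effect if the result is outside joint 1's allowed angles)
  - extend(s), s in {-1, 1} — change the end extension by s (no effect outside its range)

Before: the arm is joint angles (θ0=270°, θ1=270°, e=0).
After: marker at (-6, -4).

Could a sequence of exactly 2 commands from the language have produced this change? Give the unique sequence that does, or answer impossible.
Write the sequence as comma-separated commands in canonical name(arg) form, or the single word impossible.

extend(1), extend(1)

begin: joint angles (θ0=270°, θ1=270°, e=0)
t=1 extend(1) ⇒ joint angles (θ0=270°, θ1=270°, e=1)
t=2 extend(1) ⇒ joint angles (θ0=270°, θ1=270°, e=2)
all 36 alternatives checked — unique.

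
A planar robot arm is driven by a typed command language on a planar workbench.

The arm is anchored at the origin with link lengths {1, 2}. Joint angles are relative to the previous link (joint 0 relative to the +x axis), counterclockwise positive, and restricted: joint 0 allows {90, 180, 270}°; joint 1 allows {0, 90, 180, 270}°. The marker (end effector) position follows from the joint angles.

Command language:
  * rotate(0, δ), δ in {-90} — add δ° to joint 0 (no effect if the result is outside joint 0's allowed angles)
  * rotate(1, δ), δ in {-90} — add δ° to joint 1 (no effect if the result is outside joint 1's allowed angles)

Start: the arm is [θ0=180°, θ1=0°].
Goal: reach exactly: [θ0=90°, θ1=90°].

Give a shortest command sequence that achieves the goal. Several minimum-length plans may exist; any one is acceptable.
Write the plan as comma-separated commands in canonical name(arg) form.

t0: [θ0=180°, θ1=0°]
1. rotate(1, -90) → [θ0=180°, θ1=270°]
2. rotate(1, -90) → [θ0=180°, θ1=180°]
3. rotate(1, -90) → [θ0=180°, θ1=90°]
4. rotate(0, -90) → [θ0=90°, θ1=90°]
minimal: 4 command(s), checked below 4.

rotate(1, -90), rotate(1, -90), rotate(1, -90), rotate(0, -90)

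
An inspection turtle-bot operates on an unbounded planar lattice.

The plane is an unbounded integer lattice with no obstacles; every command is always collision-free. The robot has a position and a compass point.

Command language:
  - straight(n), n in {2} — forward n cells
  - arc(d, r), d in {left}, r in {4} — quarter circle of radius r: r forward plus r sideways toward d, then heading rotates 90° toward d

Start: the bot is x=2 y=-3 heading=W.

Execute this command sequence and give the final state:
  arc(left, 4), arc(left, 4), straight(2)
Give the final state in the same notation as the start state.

initial: x=2 y=-3 heading=W
1. arc(left, 4) → x=-2 y=-7 heading=S
2. arc(left, 4) → x=2 y=-11 heading=E
3. straight(2) → x=4 y=-11 heading=E

x=4 y=-11 heading=E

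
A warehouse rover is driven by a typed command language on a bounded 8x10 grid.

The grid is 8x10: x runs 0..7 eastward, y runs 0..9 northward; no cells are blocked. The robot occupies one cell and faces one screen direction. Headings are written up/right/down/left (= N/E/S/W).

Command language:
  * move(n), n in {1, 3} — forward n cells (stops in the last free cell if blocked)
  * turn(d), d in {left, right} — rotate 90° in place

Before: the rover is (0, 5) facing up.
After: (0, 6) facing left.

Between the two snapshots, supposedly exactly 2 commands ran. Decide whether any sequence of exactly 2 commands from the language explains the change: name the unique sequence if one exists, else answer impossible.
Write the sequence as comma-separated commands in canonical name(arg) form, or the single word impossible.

key: position moved to (0,6) AND the heading swung to W — translation plus rotation needed
t0: (0, 5) facing up
1. move(1) → (0, 6) facing up
2. turn(left) → (0, 6) facing left
no rival 2-sequence matches.

move(1), turn(left)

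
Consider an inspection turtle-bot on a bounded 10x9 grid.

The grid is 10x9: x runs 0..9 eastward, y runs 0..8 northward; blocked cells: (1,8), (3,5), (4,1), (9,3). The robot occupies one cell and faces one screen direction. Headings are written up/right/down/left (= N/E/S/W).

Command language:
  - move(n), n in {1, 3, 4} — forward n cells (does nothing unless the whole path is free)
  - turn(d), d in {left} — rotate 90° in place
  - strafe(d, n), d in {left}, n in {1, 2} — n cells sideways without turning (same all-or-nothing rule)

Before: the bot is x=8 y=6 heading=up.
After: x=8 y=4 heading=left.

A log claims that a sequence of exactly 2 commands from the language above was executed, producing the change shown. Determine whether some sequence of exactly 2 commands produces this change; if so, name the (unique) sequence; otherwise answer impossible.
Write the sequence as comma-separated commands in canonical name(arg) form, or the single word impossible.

key: order matters: swapping turn(left) and strafe(left, 2) lands elsewhere
start: x=8 y=6 heading=up
t=1 turn(left) ⇒ x=8 y=6 heading=left
t=2 strafe(left, 2) ⇒ x=8 y=4 heading=left
all 36 alternatives checked — unique.

turn(left), strafe(left, 2)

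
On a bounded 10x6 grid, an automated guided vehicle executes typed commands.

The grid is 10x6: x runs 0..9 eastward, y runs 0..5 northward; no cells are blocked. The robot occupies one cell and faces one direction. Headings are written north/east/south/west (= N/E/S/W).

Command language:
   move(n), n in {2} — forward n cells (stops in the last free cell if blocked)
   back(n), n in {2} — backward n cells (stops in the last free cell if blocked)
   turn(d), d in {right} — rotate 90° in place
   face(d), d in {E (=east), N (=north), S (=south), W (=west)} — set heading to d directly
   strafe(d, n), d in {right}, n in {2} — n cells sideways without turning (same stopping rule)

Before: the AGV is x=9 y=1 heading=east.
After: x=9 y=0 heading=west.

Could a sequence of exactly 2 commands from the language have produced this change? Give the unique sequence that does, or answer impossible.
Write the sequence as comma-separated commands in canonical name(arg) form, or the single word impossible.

strafe(right, 2), face(W)

key: running face(W) before strafe(right, 2) would end elsewhere — order is forced
start: x=9 y=1 heading=east
step 1 (strafe(right, 2)): x=9 y=0 heading=east
step 2 (face(W)): x=9 y=0 heading=west
uniquely the one of 64 2-step routes that fits.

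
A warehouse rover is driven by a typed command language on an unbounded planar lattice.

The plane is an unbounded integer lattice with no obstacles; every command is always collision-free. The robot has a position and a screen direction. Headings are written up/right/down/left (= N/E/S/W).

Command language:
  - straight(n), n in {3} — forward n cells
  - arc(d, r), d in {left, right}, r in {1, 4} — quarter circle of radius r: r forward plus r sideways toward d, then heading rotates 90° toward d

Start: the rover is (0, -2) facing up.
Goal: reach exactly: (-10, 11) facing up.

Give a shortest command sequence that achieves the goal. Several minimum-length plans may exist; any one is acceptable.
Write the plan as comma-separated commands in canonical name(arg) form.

from: (0, -2) facing up
step 1 (arc(left, 4)): (-4, 2) facing left
step 2 (arc(right, 4)): (-8, 6) facing up
step 3 (straight(3)): (-8, 9) facing up
step 4 (arc(left, 1)): (-9, 10) facing left
step 5 (arc(right, 1)): (-10, 11) facing up
shorter routes all fall short; 5 is best.

arc(left, 4), arc(right, 4), straight(3), arc(left, 1), arc(right, 1)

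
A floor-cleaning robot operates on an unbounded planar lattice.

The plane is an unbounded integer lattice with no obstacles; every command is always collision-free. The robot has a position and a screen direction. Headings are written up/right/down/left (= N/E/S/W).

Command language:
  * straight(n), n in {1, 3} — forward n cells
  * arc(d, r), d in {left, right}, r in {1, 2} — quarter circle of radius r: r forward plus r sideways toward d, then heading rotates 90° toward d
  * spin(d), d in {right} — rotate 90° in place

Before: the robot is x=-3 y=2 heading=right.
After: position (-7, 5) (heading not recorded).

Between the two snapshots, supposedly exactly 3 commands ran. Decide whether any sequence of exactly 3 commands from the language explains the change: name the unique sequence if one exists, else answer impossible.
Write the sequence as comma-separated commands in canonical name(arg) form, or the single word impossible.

arc(left, 1), arc(left, 2), straight(3)

key: running straight(3) before arc(left, 1) would end elsewhere — order is forced
start: x=-3 y=2 heading=right
step 1 (arc(left, 1)): x=-2 y=3 heading=up
step 2 (arc(left, 2)): x=-4 y=5 heading=left
step 3 (straight(3)): x=-7 y=5 heading=left
no rival 3-sequence matches.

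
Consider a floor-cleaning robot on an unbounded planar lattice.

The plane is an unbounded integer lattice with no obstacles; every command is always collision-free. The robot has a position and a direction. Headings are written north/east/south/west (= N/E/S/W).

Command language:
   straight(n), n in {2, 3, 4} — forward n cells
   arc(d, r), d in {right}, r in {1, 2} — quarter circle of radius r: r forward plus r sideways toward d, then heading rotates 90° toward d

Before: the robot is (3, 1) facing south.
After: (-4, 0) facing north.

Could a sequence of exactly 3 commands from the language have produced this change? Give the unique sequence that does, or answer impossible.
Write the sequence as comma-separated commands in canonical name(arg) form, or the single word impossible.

arc(right, 2), straight(4), arc(right, 1)

key: cell and facing (now N) both changed — the 3 commands mix motion and turning
t0: (3, 1) facing south
t=1 arc(right, 2) ⇒ (1, -1) facing west
t=2 straight(4) ⇒ (-3, -1) facing west
t=3 arc(right, 1) ⇒ (-4, 0) facing north
no rival 3-sequence matches.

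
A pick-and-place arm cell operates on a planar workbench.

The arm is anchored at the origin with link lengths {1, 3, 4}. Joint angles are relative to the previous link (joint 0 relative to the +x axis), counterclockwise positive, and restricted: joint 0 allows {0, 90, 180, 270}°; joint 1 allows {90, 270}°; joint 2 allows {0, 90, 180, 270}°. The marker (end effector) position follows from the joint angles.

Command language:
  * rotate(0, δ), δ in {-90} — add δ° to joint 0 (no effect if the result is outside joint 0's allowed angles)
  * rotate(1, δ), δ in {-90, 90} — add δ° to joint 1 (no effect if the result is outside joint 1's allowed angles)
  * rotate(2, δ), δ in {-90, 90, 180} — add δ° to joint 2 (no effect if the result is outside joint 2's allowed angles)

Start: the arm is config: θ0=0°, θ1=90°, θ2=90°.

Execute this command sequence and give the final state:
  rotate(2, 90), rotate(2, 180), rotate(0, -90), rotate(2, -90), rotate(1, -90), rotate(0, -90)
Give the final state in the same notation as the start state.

config: θ0=180°, θ1=90°, θ2=270°

from: config: θ0=0°, θ1=90°, θ2=90°
t=1 rotate(2, 90) ⇒ config: θ0=0°, θ1=90°, θ2=180°
t=2 rotate(2, 180) ⇒ config: θ0=0°, θ1=90°, θ2=0°
t=3 rotate(0, -90) ⇒ config: θ0=270°, θ1=90°, θ2=0°
t=4 rotate(2, -90) ⇒ config: θ0=270°, θ1=90°, θ2=270°
t=5 rotate(1, -90) ⇒ config: θ0=270°, θ1=90°, θ2=270°
t=6 rotate(0, -90) ⇒ config: θ0=180°, θ1=90°, θ2=270°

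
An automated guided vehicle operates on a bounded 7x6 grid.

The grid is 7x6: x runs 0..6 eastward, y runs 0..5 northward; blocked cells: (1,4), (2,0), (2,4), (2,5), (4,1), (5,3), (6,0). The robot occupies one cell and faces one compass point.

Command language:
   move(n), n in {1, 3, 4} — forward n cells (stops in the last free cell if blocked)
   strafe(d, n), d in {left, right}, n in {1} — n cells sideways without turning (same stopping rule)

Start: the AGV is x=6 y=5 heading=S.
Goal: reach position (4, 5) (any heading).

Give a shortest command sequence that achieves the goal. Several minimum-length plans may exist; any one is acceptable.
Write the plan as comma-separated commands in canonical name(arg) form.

strafe(right, 1), strafe(right, 1)

initial: x=6 y=5 heading=S
t=1 strafe(right, 1) ⇒ x=5 y=5 heading=S
t=2 strafe(right, 1) ⇒ x=4 y=5 heading=S
minimal: 2 command(s), checked below 2.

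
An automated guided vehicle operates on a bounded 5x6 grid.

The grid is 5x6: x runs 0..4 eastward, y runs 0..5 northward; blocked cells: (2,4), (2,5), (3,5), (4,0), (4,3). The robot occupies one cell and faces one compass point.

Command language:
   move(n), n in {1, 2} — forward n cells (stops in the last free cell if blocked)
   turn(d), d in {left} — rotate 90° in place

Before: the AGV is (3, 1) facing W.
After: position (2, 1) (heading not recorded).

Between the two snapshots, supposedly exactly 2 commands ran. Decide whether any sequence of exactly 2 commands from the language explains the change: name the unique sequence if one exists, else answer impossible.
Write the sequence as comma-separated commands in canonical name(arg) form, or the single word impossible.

key: order matters: swapping move(1) and turn(left) lands elsewhere
initial: (3, 1) facing W
step 1 (move(1)): (2, 1) facing W
step 2 (turn(left)): (2, 1) facing S
no rival 2-sequence matches.

move(1), turn(left)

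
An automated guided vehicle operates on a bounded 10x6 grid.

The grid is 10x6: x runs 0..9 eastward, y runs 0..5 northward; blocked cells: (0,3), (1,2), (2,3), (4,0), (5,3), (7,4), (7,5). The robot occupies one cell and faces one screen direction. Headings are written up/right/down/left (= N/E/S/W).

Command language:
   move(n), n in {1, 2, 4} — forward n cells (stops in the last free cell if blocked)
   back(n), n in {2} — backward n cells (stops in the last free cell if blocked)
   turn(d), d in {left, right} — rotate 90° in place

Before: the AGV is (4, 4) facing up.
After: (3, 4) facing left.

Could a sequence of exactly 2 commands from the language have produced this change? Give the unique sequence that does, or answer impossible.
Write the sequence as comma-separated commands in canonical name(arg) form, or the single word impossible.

turn(left), move(1)

key: cell and facing (now W) both changed — the 2 commands mix motion and turning
from: (4, 4) facing up
t=1 turn(left) ⇒ (4, 4) facing left
t=2 move(1) ⇒ (3, 4) facing left
no other 2-command option fits: unique.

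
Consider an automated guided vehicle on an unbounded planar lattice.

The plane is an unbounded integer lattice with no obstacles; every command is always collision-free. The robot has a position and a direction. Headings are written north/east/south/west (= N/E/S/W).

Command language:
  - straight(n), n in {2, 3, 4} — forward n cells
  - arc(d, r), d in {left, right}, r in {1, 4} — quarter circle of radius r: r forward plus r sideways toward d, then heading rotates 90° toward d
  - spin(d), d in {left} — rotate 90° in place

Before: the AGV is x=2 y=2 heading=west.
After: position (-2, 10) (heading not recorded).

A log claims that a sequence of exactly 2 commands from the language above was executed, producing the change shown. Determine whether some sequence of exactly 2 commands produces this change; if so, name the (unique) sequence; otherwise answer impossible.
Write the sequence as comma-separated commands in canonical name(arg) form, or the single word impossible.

arc(right, 4), straight(4)

key: running straight(4) before arc(right, 4) would end elsewhere — order is forced
t0: x=2 y=2 heading=west
t=1 arc(right, 4) ⇒ x=-2 y=6 heading=north
t=2 straight(4) ⇒ x=-2 y=10 heading=north
uniquely the one of 64 2-step routes that fits.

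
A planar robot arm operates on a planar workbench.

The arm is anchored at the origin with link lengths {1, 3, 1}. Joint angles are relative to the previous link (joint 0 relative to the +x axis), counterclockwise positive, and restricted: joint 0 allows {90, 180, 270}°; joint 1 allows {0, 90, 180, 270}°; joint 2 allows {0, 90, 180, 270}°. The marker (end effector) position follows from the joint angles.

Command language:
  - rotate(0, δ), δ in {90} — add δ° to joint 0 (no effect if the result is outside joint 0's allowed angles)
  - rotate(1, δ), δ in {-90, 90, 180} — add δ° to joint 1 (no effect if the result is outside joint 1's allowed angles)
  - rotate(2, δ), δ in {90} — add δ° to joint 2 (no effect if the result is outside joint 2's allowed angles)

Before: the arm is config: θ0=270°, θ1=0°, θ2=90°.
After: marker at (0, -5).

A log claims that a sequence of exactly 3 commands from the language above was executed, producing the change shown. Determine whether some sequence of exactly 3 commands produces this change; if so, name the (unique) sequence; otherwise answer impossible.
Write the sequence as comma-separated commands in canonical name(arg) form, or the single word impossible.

rotate(2, 90), rotate(2, 90), rotate(2, 90)

start: config: θ0=270°, θ1=0°, θ2=90°
[1] after rotate(2, 90): config: θ0=270°, θ1=0°, θ2=180°
[2] after rotate(2, 90): config: θ0=270°, θ1=0°, θ2=270°
[3] after rotate(2, 90): config: θ0=270°, θ1=0°, θ2=0°
all 125 alternatives checked — unique.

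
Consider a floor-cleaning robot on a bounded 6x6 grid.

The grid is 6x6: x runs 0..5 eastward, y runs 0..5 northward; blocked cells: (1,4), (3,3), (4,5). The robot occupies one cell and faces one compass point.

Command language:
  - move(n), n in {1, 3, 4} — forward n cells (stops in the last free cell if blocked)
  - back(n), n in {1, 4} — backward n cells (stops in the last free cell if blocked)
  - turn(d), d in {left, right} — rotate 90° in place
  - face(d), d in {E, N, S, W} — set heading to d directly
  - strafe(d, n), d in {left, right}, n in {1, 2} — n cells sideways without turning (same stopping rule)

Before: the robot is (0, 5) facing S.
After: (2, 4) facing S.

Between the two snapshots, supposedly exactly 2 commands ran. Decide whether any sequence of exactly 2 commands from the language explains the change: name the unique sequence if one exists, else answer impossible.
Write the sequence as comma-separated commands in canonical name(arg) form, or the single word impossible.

key: heading stays S — no command in the sequence turns
start: (0, 5) facing S
step 1 (strafe(left, 2)): (2, 5) facing S
step 2 (move(1)): (2, 4) facing S
all 225 alternatives checked — unique.

strafe(left, 2), move(1)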